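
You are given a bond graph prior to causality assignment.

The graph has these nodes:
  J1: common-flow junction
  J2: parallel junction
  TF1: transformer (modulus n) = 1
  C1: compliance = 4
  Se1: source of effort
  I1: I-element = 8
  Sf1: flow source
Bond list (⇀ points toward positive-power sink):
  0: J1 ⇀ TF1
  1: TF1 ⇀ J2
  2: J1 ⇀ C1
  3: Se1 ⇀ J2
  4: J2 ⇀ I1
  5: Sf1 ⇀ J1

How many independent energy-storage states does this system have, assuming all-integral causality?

2  (C1, I1 all integral)

#3 stroke at J2  (source Se1 imposes e)
#5 stroke at Sf1  (Sf1 fixes flow; stroke at Sf1)
#0 stroke at J1  (J1: bond 5 brought flow, rest push out)
#2 stroke at J1  (J1 flow already set via bond 5)
#1 stroke at TF1  (0-jn J2 has e-setter on 3)
#4 stroke at I1  (common-e at J2 fixed by 3)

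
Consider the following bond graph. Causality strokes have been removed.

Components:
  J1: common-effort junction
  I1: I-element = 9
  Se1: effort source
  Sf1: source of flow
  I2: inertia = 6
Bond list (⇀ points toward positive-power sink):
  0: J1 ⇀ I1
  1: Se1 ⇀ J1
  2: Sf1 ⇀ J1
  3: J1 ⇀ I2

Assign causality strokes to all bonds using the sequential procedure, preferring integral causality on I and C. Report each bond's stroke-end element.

β0 stroke at I1
β1 stroke at J1
β2 stroke at Sf1
β3 stroke at I2

#1 stroke at J1  (Se1 fixes effort; stroke away)
#2 stroke at Sf1  (Sf1 (Sf) sets flow on bond)
#0 stroke at I1  (J1: bond 1 brought effort, rest push out)
#3 stroke at I2  (common-e at J1 fixed by 1)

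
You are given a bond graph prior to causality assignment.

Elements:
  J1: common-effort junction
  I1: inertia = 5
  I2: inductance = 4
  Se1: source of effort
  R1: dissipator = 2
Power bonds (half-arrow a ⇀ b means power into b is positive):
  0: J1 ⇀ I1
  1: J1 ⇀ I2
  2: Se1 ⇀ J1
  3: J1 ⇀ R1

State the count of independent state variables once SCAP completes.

2  (I1, I2 all integral)

#2 →J1  (source Se1 imposes e)
#0 →I1  (J1: bond 2 brought effort, rest push out)
#1 →I2  (J1: bond 2 brought effort, rest push out)
#3 →R1  (common-e at J1 fixed by 2)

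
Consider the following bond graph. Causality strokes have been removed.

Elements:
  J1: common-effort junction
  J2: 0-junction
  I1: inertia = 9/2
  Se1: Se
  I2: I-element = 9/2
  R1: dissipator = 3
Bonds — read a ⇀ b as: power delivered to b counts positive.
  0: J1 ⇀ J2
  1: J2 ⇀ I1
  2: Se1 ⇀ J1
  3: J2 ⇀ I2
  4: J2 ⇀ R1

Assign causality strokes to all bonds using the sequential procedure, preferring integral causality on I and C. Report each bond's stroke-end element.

#0 |J2
#1 |I1
#2 |J1
#3 |I2
#4 |R1

#2 stroke at J1  (Se1 (Se) sets effort on bond)
#0 stroke at J2  (0-jn J1 has e-setter on 2)
#1 stroke at I1  (0-jn J2 has e-setter on 0)
#3 stroke at I2  (common-e at J2 fixed by 0)
#4 stroke at R1  (0-jn J2 has e-setter on 0)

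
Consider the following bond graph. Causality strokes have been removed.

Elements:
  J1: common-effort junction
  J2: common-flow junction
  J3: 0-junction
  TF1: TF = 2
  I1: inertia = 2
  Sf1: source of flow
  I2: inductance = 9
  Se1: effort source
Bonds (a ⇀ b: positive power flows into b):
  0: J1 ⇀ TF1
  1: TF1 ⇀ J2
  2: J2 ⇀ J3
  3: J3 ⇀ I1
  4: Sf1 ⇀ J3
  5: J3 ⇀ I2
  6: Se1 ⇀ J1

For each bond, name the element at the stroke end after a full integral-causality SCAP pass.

#4 →Sf1  (Sf1 fixes flow; stroke at Sf1)
#6 →J1  (source Se1 imposes e)
#0 →TF1  (0-jn J1 has e-setter on 6)
#1 →J2  (TF1: transformer flips bond 0)
#2 →J3  (J2 needs exactly one f-in)
#3 →I1  (0-jn J3 has e-setter on 2)
#5 →I2  (common-e at J3 fixed by 2)

#0 stroke at TF1
#1 stroke at J2
#2 stroke at J3
#3 stroke at I1
#4 stroke at Sf1
#5 stroke at I2
#6 stroke at J1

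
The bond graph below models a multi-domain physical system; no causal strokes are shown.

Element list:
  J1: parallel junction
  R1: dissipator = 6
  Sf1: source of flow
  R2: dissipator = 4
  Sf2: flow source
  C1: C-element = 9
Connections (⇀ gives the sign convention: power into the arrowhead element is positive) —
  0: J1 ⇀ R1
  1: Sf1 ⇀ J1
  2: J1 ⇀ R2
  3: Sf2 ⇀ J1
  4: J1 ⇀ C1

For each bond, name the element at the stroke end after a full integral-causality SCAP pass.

b0 →R1
b1 →Sf1
b2 →R2
b3 →Sf2
b4 →J1

b1 stroke at Sf1  (Sf1: flow source, stroke at near end)
b3 stroke at Sf2  (Sf2 (Sf) sets flow on bond)
b4 stroke at J1  (C1: C, integral causality)
b0 stroke at R1  (0-jn J1 has e-setter on 4)
b2 stroke at R2  (J1: bond 4 brought effort, rest push out)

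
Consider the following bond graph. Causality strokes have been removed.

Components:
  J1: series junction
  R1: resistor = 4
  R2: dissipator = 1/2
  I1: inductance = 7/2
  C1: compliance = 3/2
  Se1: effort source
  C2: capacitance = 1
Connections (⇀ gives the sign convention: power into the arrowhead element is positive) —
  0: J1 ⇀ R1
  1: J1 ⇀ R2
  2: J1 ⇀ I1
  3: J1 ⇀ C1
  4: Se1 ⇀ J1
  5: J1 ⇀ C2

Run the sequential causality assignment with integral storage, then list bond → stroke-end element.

b0 |J1
b1 |J1
b2 |I1
b3 |J1
b4 |J1
b5 |J1

b4 →J1  (Se1 (Se) sets effort on bond)
b2 →I1  (prefer integral on I1)
b0 →J1  (1-jn J1 has f-setter on 2)
b1 →J1  (J1: bond 2 brought flow, rest push out)
b3 →J1  (J1 flow already set via bond 2)
b5 →J1  (1-jn J1 has f-setter on 2)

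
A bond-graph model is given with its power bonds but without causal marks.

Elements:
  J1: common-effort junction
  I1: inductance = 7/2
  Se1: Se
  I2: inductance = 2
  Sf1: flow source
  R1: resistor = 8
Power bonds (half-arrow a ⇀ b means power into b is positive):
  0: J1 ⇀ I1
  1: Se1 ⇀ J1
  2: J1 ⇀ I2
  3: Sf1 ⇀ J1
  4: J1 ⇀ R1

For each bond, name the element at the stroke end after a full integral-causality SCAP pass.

β1 stroke at J1  (Se1: effort source, stroke at far end)
β3 stroke at Sf1  (source Sf1 imposes f)
β0 stroke at I1  (0-jn J1 has e-setter on 1)
β2 stroke at I2  (J1 effort already set via bond 1)
β4 stroke at R1  (common-e at J1 fixed by 1)

b0 |I1
b1 |J1
b2 |I2
b3 |Sf1
b4 |R1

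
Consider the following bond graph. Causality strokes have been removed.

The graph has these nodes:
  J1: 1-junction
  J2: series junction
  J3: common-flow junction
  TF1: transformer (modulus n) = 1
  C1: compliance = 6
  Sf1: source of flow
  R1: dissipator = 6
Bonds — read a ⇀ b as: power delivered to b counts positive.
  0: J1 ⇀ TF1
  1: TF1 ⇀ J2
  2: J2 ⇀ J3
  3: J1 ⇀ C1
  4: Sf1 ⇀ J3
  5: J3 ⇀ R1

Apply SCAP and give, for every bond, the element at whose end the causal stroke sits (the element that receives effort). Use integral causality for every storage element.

b0 |TF1
b1 |J2
b2 |J3
b3 |J1
b4 |Sf1
b5 |J3

b4 stroke at Sf1  (Sf1: flow source, stroke at near end)
b2 stroke at J3  (J3: bond 4 brought flow, rest push out)
b5 stroke at J3  (common-f at J3 fixed by 4)
b1 stroke at J2  (J2 flow already set via bond 2)
b0 stroke at TF1  (through TF1, causality passes straight; one stroke at TF1)
b3 stroke at J1  (J1: bond 0 brought flow, rest push out)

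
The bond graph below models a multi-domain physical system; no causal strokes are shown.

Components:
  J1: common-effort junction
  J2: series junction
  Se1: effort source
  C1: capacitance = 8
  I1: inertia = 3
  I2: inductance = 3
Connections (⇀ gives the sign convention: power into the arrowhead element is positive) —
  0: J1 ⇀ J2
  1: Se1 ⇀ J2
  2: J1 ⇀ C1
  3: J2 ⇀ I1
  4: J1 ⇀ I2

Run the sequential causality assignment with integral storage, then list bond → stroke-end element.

β0 |J2
β1 |J2
β2 |J1
β3 |I1
β4 |I2

β1 |J2  (Se1 (Se) sets effort on bond)
β2 |J1  (C1 outputs effort q/C1)
β0 |J2  (J1 effort already set via bond 2)
β4 |I2  (0-jn J1 has e-setter on 2)
β3 |I1  (J2 needs exactly one f-in)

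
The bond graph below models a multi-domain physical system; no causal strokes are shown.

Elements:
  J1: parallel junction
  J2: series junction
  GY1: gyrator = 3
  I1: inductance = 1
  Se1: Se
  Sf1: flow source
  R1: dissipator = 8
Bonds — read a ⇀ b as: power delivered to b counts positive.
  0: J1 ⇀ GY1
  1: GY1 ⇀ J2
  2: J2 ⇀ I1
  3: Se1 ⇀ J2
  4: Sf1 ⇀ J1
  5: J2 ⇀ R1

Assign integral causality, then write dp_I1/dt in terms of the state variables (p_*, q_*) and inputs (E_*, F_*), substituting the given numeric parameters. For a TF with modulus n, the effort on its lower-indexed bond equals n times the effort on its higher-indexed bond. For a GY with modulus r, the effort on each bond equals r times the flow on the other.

dp_I1/dt = E_Se1 + 3*F_Sf1 - 8*p_I1

b3 →J2  (Se1 (Se) sets effort on bond)
b4 →Sf1  (Sf1: flow source, stroke at near end)
b0 →J1  (only one effort-in slot at J1)
b1 →J2  (GY1 both-in/both-out from 0)
b2 →I1  (I1: I, integral causality)
b5 →J2  (common-f at J2 fixed by 2)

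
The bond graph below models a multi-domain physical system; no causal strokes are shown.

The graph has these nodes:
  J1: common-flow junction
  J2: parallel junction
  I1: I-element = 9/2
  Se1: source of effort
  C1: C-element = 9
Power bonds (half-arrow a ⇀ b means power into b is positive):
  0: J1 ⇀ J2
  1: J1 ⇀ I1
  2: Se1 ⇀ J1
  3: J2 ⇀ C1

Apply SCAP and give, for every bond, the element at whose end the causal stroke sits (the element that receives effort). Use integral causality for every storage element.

b2 stroke at J1  (Se1 fixes effort; stroke away)
b1 stroke at I1  (I1: I, integral causality)
b0 stroke at J1  (J1: bond 1 brought flow, rest push out)
b3 stroke at J2  (closing 0-jn rule on J2)

b0 →J1
b1 →I1
b2 →J1
b3 →J2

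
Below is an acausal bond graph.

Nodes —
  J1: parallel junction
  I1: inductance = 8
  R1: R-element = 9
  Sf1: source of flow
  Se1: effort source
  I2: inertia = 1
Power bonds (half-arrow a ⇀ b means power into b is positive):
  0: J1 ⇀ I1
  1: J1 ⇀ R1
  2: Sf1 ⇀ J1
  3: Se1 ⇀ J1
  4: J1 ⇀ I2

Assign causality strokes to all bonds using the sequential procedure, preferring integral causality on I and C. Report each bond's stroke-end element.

b2 stroke→Sf1  (Sf1 (Sf) sets flow on bond)
b3 stroke→J1  (Se1 (Se) sets effort on bond)
b0 stroke→I1  (J1 effort already set via bond 3)
b1 stroke→R1  (0-jn J1 has e-setter on 3)
b4 stroke→I2  (J1 effort already set via bond 3)

b0 stroke→I1
b1 stroke→R1
b2 stroke→Sf1
b3 stroke→J1
b4 stroke→I2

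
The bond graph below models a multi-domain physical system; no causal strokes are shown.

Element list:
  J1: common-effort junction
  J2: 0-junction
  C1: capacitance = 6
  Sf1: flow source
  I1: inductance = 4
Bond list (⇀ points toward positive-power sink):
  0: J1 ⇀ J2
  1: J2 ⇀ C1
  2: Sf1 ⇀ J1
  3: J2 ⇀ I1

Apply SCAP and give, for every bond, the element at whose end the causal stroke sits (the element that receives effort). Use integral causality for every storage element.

#0 stroke at J1
#1 stroke at J2
#2 stroke at Sf1
#3 stroke at I1

β2 →Sf1  (Sf1 (Sf) sets flow on bond)
β0 →J1  (closing 0-jn rule on J1)
β1 →J2  (C1: C, integral causality)
β3 →I1  (common-e at J2 fixed by 1)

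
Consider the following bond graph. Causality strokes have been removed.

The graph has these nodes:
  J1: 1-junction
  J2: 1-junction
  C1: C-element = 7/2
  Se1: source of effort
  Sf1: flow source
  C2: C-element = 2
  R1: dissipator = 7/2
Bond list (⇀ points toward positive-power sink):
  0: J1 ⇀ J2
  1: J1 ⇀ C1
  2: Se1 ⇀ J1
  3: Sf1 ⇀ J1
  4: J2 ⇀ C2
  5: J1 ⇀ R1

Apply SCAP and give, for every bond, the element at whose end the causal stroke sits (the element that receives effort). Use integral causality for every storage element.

bond 0 stroke at J1
bond 1 stroke at J1
bond 2 stroke at J1
bond 3 stroke at Sf1
bond 4 stroke at J2
bond 5 stroke at J1

#2 stroke→J1  (source Se1 imposes e)
#3 stroke→Sf1  (source Sf1 imposes f)
#0 stroke→J1  (common-f at J1 fixed by 3)
#1 stroke→J1  (1-jn J1 has f-setter on 3)
#5 stroke→J1  (J1: bond 3 brought flow, rest push out)
#4 stroke→J2  (common-f at J2 fixed by 0)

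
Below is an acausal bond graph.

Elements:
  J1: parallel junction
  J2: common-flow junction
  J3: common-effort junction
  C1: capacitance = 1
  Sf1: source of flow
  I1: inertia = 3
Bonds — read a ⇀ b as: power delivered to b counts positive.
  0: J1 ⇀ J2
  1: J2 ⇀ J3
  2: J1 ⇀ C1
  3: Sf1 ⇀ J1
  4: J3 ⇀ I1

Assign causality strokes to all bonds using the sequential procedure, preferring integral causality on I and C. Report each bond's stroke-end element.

bond 0 stroke→J2
bond 1 stroke→J3
bond 2 stroke→J1
bond 3 stroke→Sf1
bond 4 stroke→I1

β3 stroke→Sf1  (source Sf1 imposes f)
β2 stroke→J1  (prefer integral on C1)
β0 stroke→J2  (0-jn J1 has e-setter on 2)
β1 stroke→J3  (closing 1-jn rule on J2)
β4 stroke→I1  (J3: bond 1 brought effort, rest push out)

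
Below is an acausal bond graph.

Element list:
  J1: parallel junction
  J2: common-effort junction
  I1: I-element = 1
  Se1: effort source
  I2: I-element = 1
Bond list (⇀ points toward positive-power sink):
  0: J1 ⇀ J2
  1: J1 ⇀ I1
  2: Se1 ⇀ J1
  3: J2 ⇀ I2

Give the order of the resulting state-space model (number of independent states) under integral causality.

b2 →J1  (Se1 (Se) sets effort on bond)
b0 →J2  (common-e at J1 fixed by 2)
b1 →I1  (J1 effort already set via bond 2)
b3 →I2  (0-jn J2 has e-setter on 0)

2  (I1, I2 all integral)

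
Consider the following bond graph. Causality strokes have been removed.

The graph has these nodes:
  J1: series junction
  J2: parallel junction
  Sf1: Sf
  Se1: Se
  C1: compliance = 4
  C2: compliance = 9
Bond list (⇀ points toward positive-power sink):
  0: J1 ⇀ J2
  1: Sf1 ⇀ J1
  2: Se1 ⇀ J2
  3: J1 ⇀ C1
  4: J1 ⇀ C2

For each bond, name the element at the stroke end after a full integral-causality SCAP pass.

#1 stroke→Sf1  (Sf1 fixes flow; stroke at Sf1)
#2 stroke→J2  (source Se1 imposes e)
#0 stroke→J1  (J1 flow already set via bond 1)
#3 stroke→J1  (J1 flow already set via bond 1)
#4 stroke→J1  (common-f at J1 fixed by 1)

#0 stroke→J1
#1 stroke→Sf1
#2 stroke→J2
#3 stroke→J1
#4 stroke→J1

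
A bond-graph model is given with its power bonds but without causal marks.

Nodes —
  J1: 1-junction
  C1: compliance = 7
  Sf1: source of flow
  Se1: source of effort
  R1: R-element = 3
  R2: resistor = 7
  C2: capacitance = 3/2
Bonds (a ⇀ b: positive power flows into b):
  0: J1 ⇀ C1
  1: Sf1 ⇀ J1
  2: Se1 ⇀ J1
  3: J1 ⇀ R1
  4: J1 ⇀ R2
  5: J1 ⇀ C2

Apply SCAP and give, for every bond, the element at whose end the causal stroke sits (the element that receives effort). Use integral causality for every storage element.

β0 →J1
β1 →Sf1
β2 →J1
β3 →J1
β4 →J1
β5 →J1

bond 1 |Sf1  (source Sf1 imposes f)
bond 2 |J1  (Se1 fixes effort; stroke away)
bond 0 |J1  (common-f at J1 fixed by 1)
bond 3 |J1  (J1 flow already set via bond 1)
bond 4 |J1  (common-f at J1 fixed by 1)
bond 5 |J1  (1-jn J1 has f-setter on 1)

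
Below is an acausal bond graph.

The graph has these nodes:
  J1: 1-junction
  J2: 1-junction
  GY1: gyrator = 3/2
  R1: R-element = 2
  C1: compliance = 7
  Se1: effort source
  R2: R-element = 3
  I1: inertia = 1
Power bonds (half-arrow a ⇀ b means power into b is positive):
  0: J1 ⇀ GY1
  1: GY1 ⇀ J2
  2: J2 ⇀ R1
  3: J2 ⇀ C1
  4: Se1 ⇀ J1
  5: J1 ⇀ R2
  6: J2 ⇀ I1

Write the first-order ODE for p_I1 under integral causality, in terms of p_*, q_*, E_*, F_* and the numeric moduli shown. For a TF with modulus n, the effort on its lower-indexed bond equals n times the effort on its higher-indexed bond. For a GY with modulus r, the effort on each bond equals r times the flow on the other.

b4 stroke at J1  (Se1: effort source, stroke at far end)
b3 stroke at J2  (C1 integral (e out))
b6 stroke at I1  (prefer integral on I1)
b1 stroke at J2  (J2 flow already set via bond 6)
b2 stroke at J2  (common-f at J2 fixed by 6)
b0 stroke at J1  (GY1: gyrator matches bond 1)
b5 stroke at R2  (J1 needs exactly one f-in)

dp_I1/dt = E_Se1/2 - 11*p_I1/4 - q_C1/7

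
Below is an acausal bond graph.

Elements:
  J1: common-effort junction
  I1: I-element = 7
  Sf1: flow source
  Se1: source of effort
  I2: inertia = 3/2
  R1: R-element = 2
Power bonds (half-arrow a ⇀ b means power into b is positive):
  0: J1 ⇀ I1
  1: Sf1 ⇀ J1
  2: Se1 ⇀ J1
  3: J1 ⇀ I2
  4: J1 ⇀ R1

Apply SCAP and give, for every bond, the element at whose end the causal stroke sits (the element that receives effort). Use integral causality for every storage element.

β0 stroke→I1
β1 stroke→Sf1
β2 stroke→J1
β3 stroke→I2
β4 stroke→R1

b1 stroke→Sf1  (Sf1 (Sf) sets flow on bond)
b2 stroke→J1  (Se1: effort source, stroke at far end)
b0 stroke→I1  (J1: bond 2 brought effort, rest push out)
b3 stroke→I2  (J1 effort already set via bond 2)
b4 stroke→R1  (J1 effort already set via bond 2)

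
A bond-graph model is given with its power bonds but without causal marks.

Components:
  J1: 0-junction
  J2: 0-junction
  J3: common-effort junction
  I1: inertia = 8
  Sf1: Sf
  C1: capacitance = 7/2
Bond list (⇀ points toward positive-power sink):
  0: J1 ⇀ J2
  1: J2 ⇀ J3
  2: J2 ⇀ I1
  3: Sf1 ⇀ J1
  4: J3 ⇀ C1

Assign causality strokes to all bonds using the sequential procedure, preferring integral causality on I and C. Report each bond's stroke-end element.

β0 |J1
β1 |J2
β2 |I1
β3 |Sf1
β4 |J3

β3 |Sf1  (source Sf1 imposes f)
β0 |J1  (only one effort-in slot at J1)
β2 |I1  (I1: I, integral causality)
β1 |J2  (J2: last free bond brings effort in)
β4 |J3  (closing 0-jn rule on J3)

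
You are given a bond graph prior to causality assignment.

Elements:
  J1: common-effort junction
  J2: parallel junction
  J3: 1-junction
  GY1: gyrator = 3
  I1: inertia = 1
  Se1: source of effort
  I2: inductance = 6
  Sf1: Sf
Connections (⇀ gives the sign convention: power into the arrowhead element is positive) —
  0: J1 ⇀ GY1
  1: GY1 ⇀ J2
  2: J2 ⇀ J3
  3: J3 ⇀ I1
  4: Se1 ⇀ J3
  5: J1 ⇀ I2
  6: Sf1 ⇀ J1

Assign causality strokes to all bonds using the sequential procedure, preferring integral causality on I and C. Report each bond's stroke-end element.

bond 0 stroke→J1
bond 1 stroke→J2
bond 2 stroke→J3
bond 3 stroke→I1
bond 4 stroke→J3
bond 5 stroke→I2
bond 6 stroke→Sf1

β4 →J3  (Se1: effort source, stroke at far end)
β6 →Sf1  (Sf1 (Sf) sets flow on bond)
β3 →I1  (I1 integral (f out))
β2 →J3  (J3 flow already set via bond 3)
β1 →J2  (only one effort-in slot at J2)
β0 →J1  (GY1: gyrator matches bond 1)
β5 →I2  (J1: bond 0 brought effort, rest push out)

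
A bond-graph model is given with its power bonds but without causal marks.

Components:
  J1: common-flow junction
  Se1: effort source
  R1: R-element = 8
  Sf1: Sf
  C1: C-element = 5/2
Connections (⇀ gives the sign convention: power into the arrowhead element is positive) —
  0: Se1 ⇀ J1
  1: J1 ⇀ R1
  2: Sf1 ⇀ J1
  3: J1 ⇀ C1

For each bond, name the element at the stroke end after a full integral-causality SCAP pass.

bond 0 stroke→J1
bond 1 stroke→J1
bond 2 stroke→Sf1
bond 3 stroke→J1

bond 0 stroke at J1  (Se1: effort source, stroke at far end)
bond 2 stroke at Sf1  (Sf1 fixes flow; stroke at Sf1)
bond 1 stroke at J1  (common-f at J1 fixed by 2)
bond 3 stroke at J1  (1-jn J1 has f-setter on 2)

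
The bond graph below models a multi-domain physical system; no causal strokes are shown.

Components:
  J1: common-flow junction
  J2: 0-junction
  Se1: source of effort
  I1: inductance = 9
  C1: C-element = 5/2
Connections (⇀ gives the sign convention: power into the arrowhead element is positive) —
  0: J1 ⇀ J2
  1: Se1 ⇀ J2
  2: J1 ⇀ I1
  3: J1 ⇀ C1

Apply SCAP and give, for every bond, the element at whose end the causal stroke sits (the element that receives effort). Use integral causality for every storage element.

bond 1 |J2  (Se1 (Se) sets effort on bond)
bond 0 |J1  (common-e at J2 fixed by 1)
bond 2 |I1  (prefer integral on I1)
bond 3 |J1  (common-f at J1 fixed by 2)

bond 0 |J1
bond 1 |J2
bond 2 |I1
bond 3 |J1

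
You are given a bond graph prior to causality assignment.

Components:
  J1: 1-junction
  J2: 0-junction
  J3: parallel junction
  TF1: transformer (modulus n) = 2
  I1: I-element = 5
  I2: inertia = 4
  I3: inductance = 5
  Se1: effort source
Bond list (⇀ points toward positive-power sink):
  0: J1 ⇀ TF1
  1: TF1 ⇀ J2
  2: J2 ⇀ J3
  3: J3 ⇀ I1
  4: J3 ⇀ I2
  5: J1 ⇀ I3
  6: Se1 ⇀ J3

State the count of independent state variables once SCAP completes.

β6 →J3  (Se1: effort source, stroke at far end)
β2 →J2  (common-e at J3 fixed by 6)
β3 →I1  (common-e at J3 fixed by 6)
β4 →I2  (common-e at J3 fixed by 6)
β1 →TF1  (J2: bond 2 brought effort, rest push out)
β0 →J1  (TF TF1: opposite of bond 1)
β5 →I3  (only one flow-in slot at J1)

3  (I1, I2, I3 all integral)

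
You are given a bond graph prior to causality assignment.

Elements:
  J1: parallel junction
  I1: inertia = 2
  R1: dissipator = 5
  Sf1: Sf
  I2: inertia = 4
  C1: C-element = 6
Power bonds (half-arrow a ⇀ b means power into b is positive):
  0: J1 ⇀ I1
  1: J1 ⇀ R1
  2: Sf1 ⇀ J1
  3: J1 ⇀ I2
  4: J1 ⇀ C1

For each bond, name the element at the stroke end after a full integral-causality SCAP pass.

bond 0 |I1
bond 1 |R1
bond 2 |Sf1
bond 3 |I2
bond 4 |J1

#2 |Sf1  (Sf1: flow source, stroke at near end)
#0 |I1  (I1: I, integral causality)
#3 |I2  (prefer integral on I2)
#4 |J1  (C1 integral (e out))
#1 |R1  (J1 effort already set via bond 4)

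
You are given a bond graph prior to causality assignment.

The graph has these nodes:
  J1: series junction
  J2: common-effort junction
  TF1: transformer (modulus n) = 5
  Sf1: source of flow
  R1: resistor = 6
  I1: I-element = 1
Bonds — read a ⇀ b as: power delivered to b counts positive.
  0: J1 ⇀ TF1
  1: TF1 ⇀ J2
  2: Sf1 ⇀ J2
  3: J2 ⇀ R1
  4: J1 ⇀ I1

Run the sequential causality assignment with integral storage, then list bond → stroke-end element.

bond 2 stroke→Sf1  (Sf1 (Sf) sets flow on bond)
bond 4 stroke→I1  (prefer integral on I1)
bond 0 stroke→J1  (J1: bond 4 brought flow, rest push out)
bond 1 stroke→TF1  (TF1 one-in-one-out from 0)
bond 3 stroke→J2  (closing 0-jn rule on J2)

b0 stroke→J1
b1 stroke→TF1
b2 stroke→Sf1
b3 stroke→J2
b4 stroke→I1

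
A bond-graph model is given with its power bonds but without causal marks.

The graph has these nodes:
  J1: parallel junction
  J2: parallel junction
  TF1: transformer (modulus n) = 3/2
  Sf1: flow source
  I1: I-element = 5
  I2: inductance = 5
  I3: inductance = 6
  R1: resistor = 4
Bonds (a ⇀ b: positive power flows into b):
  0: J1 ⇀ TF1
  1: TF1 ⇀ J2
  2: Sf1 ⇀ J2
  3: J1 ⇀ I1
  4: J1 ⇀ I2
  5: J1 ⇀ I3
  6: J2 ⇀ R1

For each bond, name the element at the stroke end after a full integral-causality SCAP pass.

b0 |J1
b1 |TF1
b2 |Sf1
b3 |I1
b4 |I2
b5 |I3
b6 |J2

β2 stroke at Sf1  (Sf1 (Sf) sets flow on bond)
β3 stroke at I1  (prefer integral on I1)
β4 stroke at I2  (I2 outputs flow p/I2)
β5 stroke at I3  (I3 outputs flow p/I3)
β0 stroke at J1  (closing 0-jn rule on J1)
β1 stroke at TF1  (TF1: transformer flips bond 0)
β6 stroke at J2  (closing 0-jn rule on J2)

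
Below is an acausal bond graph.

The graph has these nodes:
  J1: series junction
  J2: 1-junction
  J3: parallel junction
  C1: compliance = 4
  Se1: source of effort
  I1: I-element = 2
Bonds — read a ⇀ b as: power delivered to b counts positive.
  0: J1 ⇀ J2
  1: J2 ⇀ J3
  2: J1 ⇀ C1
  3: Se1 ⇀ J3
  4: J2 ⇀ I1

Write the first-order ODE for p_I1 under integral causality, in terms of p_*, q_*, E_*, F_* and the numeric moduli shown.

bond 3 →J3  (Se1: effort source, stroke at far end)
bond 1 →J2  (J3: bond 3 brought effort, rest push out)
bond 2 →J1  (C1: C, integral causality)
bond 0 →J2  (closing 1-jn rule on J1)
bond 4 →I1  (closing 1-jn rule on J2)

dp_I1/dt = -E_Se1 - q_C1/4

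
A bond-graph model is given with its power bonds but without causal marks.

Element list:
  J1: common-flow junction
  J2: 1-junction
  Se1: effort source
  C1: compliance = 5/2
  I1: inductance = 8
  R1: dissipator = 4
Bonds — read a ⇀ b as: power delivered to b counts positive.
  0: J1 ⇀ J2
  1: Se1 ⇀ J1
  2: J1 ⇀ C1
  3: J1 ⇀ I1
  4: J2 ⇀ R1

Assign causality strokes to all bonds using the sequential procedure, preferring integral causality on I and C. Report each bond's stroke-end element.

β0 stroke→J1
β1 stroke→J1
β2 stroke→J1
β3 stroke→I1
β4 stroke→J2

β1 |J1  (source Se1 imposes e)
β2 |J1  (C1 outputs effort q/C1)
β3 |I1  (I1 integral (f out))
β0 |J1  (common-f at J1 fixed by 3)
β4 |J2  (1-jn J2 has f-setter on 0)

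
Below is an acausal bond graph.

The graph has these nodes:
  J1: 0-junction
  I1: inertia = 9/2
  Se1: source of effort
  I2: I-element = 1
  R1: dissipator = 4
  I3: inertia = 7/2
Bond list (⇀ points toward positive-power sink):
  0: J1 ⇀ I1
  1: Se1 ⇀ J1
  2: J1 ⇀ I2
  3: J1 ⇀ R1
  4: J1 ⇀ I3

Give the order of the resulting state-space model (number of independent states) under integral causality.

3  (I1, I2, I3 all integral)

β1 stroke→J1  (source Se1 imposes e)
β0 stroke→I1  (J1 effort already set via bond 1)
β2 stroke→I2  (J1: bond 1 brought effort, rest push out)
β3 stroke→R1  (common-e at J1 fixed by 1)
β4 stroke→I3  (J1 effort already set via bond 1)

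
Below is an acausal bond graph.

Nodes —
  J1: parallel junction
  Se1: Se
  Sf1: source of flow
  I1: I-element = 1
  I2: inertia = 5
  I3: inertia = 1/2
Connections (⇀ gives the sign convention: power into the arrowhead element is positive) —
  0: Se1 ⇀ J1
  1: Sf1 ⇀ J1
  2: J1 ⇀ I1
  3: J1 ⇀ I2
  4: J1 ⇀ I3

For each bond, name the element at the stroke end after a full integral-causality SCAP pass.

bond 0 |J1  (Se1: effort source, stroke at far end)
bond 1 |Sf1  (Sf1 (Sf) sets flow on bond)
bond 2 |I1  (J1: bond 0 brought effort, rest push out)
bond 3 |I2  (0-jn J1 has e-setter on 0)
bond 4 |I3  (J1: bond 0 brought effort, rest push out)

b0 |J1
b1 |Sf1
b2 |I1
b3 |I2
b4 |I3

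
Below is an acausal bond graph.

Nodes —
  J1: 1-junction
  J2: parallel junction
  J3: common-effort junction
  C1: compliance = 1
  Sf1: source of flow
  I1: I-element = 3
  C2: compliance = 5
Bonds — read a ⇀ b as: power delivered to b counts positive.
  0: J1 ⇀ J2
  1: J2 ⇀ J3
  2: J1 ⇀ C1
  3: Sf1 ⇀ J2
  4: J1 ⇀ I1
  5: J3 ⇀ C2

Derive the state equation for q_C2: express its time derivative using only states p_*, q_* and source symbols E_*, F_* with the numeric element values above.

#3 stroke at Sf1  (source Sf1 imposes f)
#2 stroke at J1  (C1 outputs effort q/C1)
#4 stroke at I1  (I1 outputs flow p/I1)
#0 stroke at J1  (common-f at J1 fixed by 4)
#1 stroke at J2  (only one effort-in slot at J2)
#5 stroke at J3  (J3: last free bond brings effort in)

dq_C2/dt = F_Sf1 + p_I1/3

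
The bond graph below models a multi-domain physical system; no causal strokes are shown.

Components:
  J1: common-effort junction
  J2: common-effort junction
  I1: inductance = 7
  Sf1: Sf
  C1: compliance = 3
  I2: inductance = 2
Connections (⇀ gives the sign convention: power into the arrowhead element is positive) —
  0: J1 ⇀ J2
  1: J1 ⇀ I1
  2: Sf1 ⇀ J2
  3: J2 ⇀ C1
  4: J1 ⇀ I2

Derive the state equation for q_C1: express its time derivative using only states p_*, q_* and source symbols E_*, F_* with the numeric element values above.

dq_C1/dt = F_Sf1 - p_I1/7 - p_I2/2

#2 |Sf1  (Sf1 (Sf) sets flow on bond)
#1 |I1  (I1 outputs flow p/I1)
#3 |J2  (C1 integral (e out))
#0 |J1  (J2 effort already set via bond 3)
#4 |I2  (J1: bond 0 brought effort, rest push out)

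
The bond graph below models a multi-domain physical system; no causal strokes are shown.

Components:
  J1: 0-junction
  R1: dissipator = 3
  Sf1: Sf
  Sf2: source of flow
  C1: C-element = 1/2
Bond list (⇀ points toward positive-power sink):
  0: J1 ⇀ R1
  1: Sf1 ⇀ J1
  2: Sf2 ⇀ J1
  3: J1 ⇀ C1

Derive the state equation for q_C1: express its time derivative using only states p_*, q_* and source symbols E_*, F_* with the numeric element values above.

dq_C1/dt = F_Sf1 + F_Sf2 - 2*q_C1/3

bond 1 |Sf1  (Sf1 (Sf) sets flow on bond)
bond 2 |Sf2  (Sf2: flow source, stroke at near end)
bond 3 |J1  (prefer integral on C1)
bond 0 |R1  (J1 effort already set via bond 3)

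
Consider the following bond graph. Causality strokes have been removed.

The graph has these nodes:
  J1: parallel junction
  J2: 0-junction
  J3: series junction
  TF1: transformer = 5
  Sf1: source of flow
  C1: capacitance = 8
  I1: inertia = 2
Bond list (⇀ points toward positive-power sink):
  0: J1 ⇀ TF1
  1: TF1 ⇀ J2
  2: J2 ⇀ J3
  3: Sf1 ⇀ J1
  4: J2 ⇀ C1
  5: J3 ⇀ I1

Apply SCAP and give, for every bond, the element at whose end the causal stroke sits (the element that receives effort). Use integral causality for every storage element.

β0 →J1
β1 →TF1
β2 →J3
β3 →Sf1
β4 →J2
β5 →I1

#3 →Sf1  (Sf1: flow source, stroke at near end)
#0 →J1  (closing 0-jn rule on J1)
#1 →TF1  (through TF1, causality passes straight; one stroke at TF1)
#4 →J2  (prefer integral on C1)
#2 →J3  (common-e at J2 fixed by 4)
#5 →I1  (closing 1-jn rule on J3)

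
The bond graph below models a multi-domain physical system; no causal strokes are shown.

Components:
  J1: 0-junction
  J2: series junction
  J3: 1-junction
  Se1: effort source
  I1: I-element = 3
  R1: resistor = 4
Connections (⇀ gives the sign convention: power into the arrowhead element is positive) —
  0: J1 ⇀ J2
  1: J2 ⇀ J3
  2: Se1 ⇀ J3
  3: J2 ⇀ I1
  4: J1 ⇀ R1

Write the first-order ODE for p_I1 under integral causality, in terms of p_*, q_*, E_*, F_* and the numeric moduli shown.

dp_I1/dt = E_Se1 - 4*p_I1/3

β2 stroke at J3  (source Se1 imposes e)
β1 stroke at J2  (closing 1-jn rule on J3)
β3 stroke at I1  (prefer integral on I1)
β0 stroke at J2  (1-jn J2 has f-setter on 3)
β4 stroke at J1  (closing 0-jn rule on J1)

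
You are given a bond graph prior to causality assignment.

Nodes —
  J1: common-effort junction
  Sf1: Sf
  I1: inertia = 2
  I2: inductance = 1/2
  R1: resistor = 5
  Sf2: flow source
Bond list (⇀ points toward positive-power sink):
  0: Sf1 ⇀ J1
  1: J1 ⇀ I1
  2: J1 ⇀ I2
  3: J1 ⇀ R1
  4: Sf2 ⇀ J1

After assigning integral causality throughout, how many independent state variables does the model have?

b0 |Sf1  (Sf1 (Sf) sets flow on bond)
b4 |Sf2  (Sf2: flow source, stroke at near end)
b1 |I1  (I1 integral (f out))
b2 |I2  (I2: I, integral causality)
b3 |J1  (only one effort-in slot at J1)

2  (I1, I2 all integral)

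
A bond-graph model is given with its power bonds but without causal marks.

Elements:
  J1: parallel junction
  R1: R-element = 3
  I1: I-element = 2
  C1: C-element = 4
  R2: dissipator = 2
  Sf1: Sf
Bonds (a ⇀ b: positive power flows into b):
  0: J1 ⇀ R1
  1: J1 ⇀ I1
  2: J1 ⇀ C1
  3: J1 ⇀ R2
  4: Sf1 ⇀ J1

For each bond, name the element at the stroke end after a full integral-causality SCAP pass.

#0 stroke→R1
#1 stroke→I1
#2 stroke→J1
#3 stroke→R2
#4 stroke→Sf1

bond 4 →Sf1  (source Sf1 imposes f)
bond 1 →I1  (I1: I, integral causality)
bond 2 →J1  (prefer integral on C1)
bond 0 →R1  (J1 effort already set via bond 2)
bond 3 →R2  (J1 effort already set via bond 2)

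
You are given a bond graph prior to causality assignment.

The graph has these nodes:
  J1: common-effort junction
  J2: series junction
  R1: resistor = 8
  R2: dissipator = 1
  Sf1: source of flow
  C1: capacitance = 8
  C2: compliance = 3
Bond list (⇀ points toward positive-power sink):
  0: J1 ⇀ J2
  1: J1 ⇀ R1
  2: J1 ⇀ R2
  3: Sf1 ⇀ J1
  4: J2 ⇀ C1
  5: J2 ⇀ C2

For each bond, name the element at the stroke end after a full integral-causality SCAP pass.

bond 0 stroke→J1
bond 1 stroke→R1
bond 2 stroke→R2
bond 3 stroke→Sf1
bond 4 stroke→J2
bond 5 stroke→J2

β3 stroke at Sf1  (Sf1 (Sf) sets flow on bond)
β4 stroke at J2  (C1: C, integral causality)
β5 stroke at J2  (prefer integral on C2)
β0 stroke at J1  (closing 1-jn rule on J2)
β1 stroke at R1  (J1: bond 0 brought effort, rest push out)
β2 stroke at R2  (J1 effort already set via bond 0)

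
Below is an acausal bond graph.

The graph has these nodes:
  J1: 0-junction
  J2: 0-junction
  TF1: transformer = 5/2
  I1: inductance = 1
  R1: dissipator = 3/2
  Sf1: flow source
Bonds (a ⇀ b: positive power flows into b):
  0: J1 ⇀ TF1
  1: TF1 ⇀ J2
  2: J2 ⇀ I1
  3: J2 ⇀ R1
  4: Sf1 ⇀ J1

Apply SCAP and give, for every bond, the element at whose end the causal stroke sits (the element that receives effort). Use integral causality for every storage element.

#4 stroke at Sf1  (Sf1 fixes flow; stroke at Sf1)
#0 stroke at J1  (J1: last free bond brings effort in)
#1 stroke at TF1  (TF1: transformer flips bond 0)
#2 stroke at I1  (I1 outputs flow p/I1)
#3 stroke at J2  (J2 needs exactly one e-in)

b0 stroke→J1
b1 stroke→TF1
b2 stroke→I1
b3 stroke→J2
b4 stroke→Sf1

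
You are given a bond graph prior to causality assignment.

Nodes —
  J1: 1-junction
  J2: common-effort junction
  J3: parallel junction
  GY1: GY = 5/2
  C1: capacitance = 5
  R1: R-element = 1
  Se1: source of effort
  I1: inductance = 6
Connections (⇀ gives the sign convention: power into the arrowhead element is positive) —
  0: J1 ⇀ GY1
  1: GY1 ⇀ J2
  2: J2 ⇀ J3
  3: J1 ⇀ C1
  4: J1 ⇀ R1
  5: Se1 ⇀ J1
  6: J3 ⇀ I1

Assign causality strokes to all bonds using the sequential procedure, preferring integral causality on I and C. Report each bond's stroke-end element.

β5 stroke at J1  (source Se1 imposes e)
β3 stroke at J1  (C1 integral (e out))
β6 stroke at I1  (prefer integral on I1)
β2 stroke at J3  (J3 needs exactly one e-in)
β1 stroke at J2  (J2: last free bond brings effort in)
β0 stroke at J1  (GY1 both-in/both-out from 1)
β4 stroke at R1  (J1 needs exactly one f-in)

#0 |J1
#1 |J2
#2 |J3
#3 |J1
#4 |R1
#5 |J1
#6 |I1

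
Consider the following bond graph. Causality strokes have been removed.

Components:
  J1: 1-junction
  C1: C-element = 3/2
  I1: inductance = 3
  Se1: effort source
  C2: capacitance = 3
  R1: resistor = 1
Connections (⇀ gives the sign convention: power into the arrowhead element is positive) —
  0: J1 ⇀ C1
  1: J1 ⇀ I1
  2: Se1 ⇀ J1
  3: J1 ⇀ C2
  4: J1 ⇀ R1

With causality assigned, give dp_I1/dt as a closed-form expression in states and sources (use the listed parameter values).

dp_I1/dt = E_Se1 - p_I1/3 - 2*q_C1/3 - q_C2/3

#2 |J1  (Se1 (Se) sets effort on bond)
#0 |J1  (C1 integral (e out))
#1 |I1  (prefer integral on I1)
#3 |J1  (1-jn J1 has f-setter on 1)
#4 |J1  (J1: bond 1 brought flow, rest push out)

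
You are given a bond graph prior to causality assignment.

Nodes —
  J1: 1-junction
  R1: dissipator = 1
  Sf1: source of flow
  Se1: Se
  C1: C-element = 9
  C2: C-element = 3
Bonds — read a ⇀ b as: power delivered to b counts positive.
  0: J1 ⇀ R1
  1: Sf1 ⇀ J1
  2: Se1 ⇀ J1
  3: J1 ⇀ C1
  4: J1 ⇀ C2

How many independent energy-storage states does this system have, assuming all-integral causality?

β1 stroke at Sf1  (Sf1: flow source, stroke at near end)
β2 stroke at J1  (Se1 (Se) sets effort on bond)
β0 stroke at J1  (common-f at J1 fixed by 1)
β3 stroke at J1  (common-f at J1 fixed by 1)
β4 stroke at J1  (J1 flow already set via bond 1)

2  (C1, C2 all integral)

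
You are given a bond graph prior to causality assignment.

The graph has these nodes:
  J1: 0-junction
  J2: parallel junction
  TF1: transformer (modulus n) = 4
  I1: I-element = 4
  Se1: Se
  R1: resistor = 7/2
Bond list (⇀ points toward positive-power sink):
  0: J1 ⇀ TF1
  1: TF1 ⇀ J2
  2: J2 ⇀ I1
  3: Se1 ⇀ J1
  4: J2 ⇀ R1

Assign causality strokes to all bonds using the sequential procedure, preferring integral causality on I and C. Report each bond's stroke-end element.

β0 stroke→TF1
β1 stroke→J2
β2 stroke→I1
β3 stroke→J1
β4 stroke→R1

β3 stroke at J1  (source Se1 imposes e)
β0 stroke at TF1  (J1 effort already set via bond 3)
β1 stroke at J2  (TF1 one-in-one-out from 0)
β2 stroke at I1  (J2: bond 1 brought effort, rest push out)
β4 stroke at R1  (J2: bond 1 brought effort, rest push out)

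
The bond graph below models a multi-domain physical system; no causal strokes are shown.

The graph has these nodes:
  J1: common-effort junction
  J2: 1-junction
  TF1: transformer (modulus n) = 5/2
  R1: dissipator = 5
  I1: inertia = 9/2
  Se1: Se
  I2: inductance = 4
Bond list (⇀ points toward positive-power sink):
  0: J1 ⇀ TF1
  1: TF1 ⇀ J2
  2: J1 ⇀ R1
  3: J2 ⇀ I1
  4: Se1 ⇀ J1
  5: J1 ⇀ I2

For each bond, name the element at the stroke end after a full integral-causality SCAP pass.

#4 stroke at J1  (Se1 (Se) sets effort on bond)
#0 stroke at TF1  (common-e at J1 fixed by 4)
#2 stroke at R1  (0-jn J1 has e-setter on 4)
#5 stroke at I2  (common-e at J1 fixed by 4)
#1 stroke at J2  (TF1 one-in-one-out from 0)
#3 stroke at I1  (J2 needs exactly one f-in)

bond 0 stroke→TF1
bond 1 stroke→J2
bond 2 stroke→R1
bond 3 stroke→I1
bond 4 stroke→J1
bond 5 stroke→I2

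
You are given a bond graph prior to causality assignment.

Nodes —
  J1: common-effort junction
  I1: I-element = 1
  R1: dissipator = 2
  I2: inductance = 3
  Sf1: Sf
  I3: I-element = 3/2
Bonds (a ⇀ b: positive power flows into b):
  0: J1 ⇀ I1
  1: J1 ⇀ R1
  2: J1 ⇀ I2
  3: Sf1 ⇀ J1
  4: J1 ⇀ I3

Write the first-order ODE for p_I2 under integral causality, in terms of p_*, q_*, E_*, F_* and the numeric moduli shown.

β3 →Sf1  (Sf1 fixes flow; stroke at Sf1)
β0 →I1  (I1: I, integral causality)
β2 →I2  (prefer integral on I2)
β4 →I3  (I3 outputs flow p/I3)
β1 →J1  (only one effort-in slot at J1)

dp_I2/dt = 2*F_Sf1 - 2*p_I1 - 2*p_I2/3 - 4*p_I3/3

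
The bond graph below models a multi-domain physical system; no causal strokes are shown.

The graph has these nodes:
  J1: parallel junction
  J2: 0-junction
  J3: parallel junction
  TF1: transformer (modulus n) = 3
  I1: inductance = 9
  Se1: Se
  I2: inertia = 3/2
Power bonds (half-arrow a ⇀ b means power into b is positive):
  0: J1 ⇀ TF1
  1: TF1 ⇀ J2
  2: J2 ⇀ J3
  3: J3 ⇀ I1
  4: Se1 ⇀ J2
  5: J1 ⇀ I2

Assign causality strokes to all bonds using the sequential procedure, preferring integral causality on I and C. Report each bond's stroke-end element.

β0 |J1
β1 |TF1
β2 |J3
β3 |I1
β4 |J2
β5 |I2

β4 stroke→J2  (Se1 fixes effort; stroke away)
β1 stroke→TF1  (common-e at J2 fixed by 4)
β2 stroke→J3  (J2: bond 4 brought effort, rest push out)
β3 stroke→I1  (J3 effort already set via bond 2)
β0 stroke→J1  (TF1 one-in-one-out from 1)
β5 stroke→I2  (0-jn J1 has e-setter on 0)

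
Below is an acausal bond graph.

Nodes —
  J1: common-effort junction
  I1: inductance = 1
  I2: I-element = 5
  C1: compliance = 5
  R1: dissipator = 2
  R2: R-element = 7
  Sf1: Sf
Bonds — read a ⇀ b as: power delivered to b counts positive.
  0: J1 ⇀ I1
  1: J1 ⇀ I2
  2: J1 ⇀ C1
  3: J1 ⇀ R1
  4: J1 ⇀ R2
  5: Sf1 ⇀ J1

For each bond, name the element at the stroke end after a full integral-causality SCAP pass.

β0 stroke→I1
β1 stroke→I2
β2 stroke→J1
β3 stroke→R1
β4 stroke→R2
β5 stroke→Sf1

bond 5 |Sf1  (Sf1 (Sf) sets flow on bond)
bond 0 |I1  (I1 outputs flow p/I1)
bond 1 |I2  (prefer integral on I2)
bond 2 |J1  (C1: C, integral causality)
bond 3 |R1  (J1: bond 2 brought effort, rest push out)
bond 4 |R2  (J1: bond 2 brought effort, rest push out)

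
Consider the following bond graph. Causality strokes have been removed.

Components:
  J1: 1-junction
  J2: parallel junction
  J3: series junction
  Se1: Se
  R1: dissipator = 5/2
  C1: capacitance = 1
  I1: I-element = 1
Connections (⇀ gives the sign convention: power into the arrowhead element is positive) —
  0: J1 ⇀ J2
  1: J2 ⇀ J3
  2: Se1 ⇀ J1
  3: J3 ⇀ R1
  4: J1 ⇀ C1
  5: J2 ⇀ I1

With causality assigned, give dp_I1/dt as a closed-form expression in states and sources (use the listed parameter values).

#2 →J1  (source Se1 imposes e)
#4 →J1  (C1: C, integral causality)
#0 →J2  (only one flow-in slot at J1)
#1 →J3  (J2 effort already set via bond 0)
#5 →I1  (J2 effort already set via bond 0)
#3 →R1  (only one flow-in slot at J3)

dp_I1/dt = E_Se1 - q_C1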